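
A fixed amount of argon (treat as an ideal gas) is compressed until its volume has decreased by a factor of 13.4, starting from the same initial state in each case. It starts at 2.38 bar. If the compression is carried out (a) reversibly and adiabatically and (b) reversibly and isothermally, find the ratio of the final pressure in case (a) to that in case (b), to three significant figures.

P_adiabatic / P_isothermal ≈ 5.64

For a monatomic ideal gas γ = 5/3.
Isothermal: P_b = P₁(V₁/V₂) = 2.38×13.4.
Adiabatic: P_a = P₁(V₁/V₂)^γ = 2.38×13.4^(5/3).
P_a/P_b = (V₁/V₂)^(γ−1) = 13.4^(2/3) = 5.642.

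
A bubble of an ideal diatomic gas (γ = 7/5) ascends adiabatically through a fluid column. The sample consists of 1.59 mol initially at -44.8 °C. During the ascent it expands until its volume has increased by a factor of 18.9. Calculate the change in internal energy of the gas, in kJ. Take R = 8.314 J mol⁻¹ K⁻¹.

For a reversible adiabat TV^(γ−1) is constant, so T₂ = T₁ (V₁/V₂)^(γ−1).
T₁ = -44.8 °C = 228.3 K.
T₂ = 228.3 × (1/18.9)^(2/5) = 70.47 K.
Q = 0, so ΔU = W_on_gas = nCᵥΔT with Cᵥ = R/(γ−1) = 20.79 J/(mol·K).
ΔU = 1.59 × 20.79 × (70.47 − 228.3) = -5218 J.

ΔU ≈ -5.22 kJ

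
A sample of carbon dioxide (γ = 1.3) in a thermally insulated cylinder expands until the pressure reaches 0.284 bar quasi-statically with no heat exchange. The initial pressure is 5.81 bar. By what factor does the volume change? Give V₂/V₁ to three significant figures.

From PV^γ = const, V₂/V₁ = (P₁/P₂)^(1/γ).
V₂/V₁ = (5.81/0.284)^(0.769) = 10.19.

V₂/V₁ ≈ 10.2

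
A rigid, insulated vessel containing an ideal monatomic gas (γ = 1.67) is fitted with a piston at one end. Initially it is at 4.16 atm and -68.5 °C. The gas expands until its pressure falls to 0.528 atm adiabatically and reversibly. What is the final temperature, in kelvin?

T₂ ≈ 89.4 K

Along an adiabat T P^((1−γ)/γ) is constant, so T₂ = T₁ (P₂/P₁)^((γ−1)/γ).
T₁ = -68.5 °C = 204.6 K.
T₂ = 204.6 × (0.528/4.16)^(0.401) = 89.4 K.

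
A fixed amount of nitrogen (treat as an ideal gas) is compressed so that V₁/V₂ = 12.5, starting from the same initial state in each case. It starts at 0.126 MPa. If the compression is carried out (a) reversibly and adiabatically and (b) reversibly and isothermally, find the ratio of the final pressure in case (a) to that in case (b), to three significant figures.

P_adiabatic / P_isothermal ≈ 2.75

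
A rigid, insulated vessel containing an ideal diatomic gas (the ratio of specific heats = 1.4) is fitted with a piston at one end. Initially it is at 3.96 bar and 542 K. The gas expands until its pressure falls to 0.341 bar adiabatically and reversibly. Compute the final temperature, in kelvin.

T₂ ≈ 269 K

Along an adiabat T P^((1−γ)/γ) is constant, so T₂ = T₁ (P₂/P₁)^((γ−1)/γ).
T₂ = 542 × (0.341/3.96)^(0.286) = 269 K.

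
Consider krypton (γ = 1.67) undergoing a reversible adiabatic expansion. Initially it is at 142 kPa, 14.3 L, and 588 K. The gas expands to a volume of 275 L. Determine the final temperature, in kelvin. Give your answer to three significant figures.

T₂ ≈ 81.1 K

Adiabatic: T₁V₁^(γ−1) = T₂V₂^(γ−1) ⇒ T₂ = T₁ (V₁/V₂)^(γ−1).
T₂ = 588 × (14.3/275)^(0.67) = 81.11 K.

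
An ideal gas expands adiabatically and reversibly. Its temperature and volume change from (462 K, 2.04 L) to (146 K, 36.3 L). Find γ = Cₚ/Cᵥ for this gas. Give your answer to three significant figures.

TV^(γ−1) = const ⇒ γ − 1 = ln(T₂/T₁) / ln(V₁/V₂).
γ = 1 + ln(146/462) / ln(2.04/36.3) = 1.4.

γ ≈ 1.40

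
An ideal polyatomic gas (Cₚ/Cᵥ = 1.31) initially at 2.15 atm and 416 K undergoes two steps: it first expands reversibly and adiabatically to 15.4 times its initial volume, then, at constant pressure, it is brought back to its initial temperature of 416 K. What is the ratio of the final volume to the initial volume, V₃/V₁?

V₃/V₁ ≈ 35.9

Adiabatic step: V₂/V₁ = 15.4; T₂ = T₁·(1/15.4)^(0.31) = 178.2 K.
Isobaric step: V₃/V₂ = T₃/T₂ = 416/178.2.
V₃/V₁ = (V₂/V₁)(V₃/V₂) = 15.4 × (416/178.2) = 35.95.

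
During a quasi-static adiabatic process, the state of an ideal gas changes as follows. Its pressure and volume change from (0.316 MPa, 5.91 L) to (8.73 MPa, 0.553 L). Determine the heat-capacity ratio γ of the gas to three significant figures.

γ ≈ 1.40

PV^γ = const ⇒ γ = ln(P₂/P₁) / ln(V₁/V₂).
γ = ln(8.73/0.316) / ln(5.91/0.553) = 1.401.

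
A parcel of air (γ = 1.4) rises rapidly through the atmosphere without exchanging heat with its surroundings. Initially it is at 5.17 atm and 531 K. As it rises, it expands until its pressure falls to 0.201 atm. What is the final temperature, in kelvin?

T₂ ≈ 210 K

Adiabatic: T₂/T₁ = (P₂/P₁)^((γ−1)/γ).
T₂ = 531 × (0.201/5.17)^(0.286) = 210 K.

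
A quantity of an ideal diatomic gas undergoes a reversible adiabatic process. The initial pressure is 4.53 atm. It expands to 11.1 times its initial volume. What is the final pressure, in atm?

P₂ ≈ 0.156 atm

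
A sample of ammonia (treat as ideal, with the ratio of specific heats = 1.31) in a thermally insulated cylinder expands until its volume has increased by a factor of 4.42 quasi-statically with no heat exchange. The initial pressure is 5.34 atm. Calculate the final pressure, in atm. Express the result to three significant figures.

P₂ ≈ 0.762 atm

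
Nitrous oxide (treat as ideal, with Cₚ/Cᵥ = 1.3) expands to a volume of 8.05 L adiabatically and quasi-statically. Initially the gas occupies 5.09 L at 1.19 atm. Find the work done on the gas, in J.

W ≈ -263 J

P₂ = P₁(V₁/V₂)^γ = 1.19×(5.09/8.05)^(1.3) = 0.6558 atm.
For a reversible adiabat, W_by_gas = (P₁V₁ − P₂V₂)/(γ−1).
W_by = (120600×0.00509 − 66440×0.00805) / (0.3) = 262.8 J.
W_on_gas = −W_by = -262.8 J.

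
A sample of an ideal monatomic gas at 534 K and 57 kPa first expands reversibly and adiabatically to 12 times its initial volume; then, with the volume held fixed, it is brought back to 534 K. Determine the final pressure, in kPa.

For a monatomic ideal gas γ = 5/3.
Adiabatic step (PV^γ = const): P₂ = 57×(1/12)^(5/3) = 0.9062 kPa; T₂ = 534×(1/12)^(2/3) = 101.9 K.
Isochoric: P₃ = P₂(T₃/T₂) = 0.9062 × (534/101.9) = 4.75 kPa.

P₃ ≈ 4.75 kPa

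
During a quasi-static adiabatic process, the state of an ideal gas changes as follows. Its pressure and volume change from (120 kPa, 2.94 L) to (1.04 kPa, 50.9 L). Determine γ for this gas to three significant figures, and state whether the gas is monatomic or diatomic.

PV^γ = const ⇒ γ = ln(P₂/P₁) / ln(V₁/V₂).
γ = ln(1.04/120) / ln(2.94/50.9) = 1.665.
γ ≈ 1.67 is close to 5/3, so the gas is monatomic.

γ ≈ 1.67; monatomic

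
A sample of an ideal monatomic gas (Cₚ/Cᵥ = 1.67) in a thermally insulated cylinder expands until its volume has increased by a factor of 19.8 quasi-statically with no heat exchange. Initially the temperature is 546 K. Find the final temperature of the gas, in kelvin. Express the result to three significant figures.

T₂ ≈ 73.9 K

For a reversible adiabat TV^(γ−1) is constant, so T₂ = T₁ (V₁/V₂)^(γ−1).
T₂ = 546 × (1/19.8)^(0.67) = 73.86 K.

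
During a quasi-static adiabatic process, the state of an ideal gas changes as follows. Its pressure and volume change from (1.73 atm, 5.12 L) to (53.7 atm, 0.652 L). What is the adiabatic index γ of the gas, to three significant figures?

γ ≈ 1.67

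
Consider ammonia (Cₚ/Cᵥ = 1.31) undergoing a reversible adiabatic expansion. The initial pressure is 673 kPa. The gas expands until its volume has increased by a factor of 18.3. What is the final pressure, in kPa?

Since PV^γ is constant along a reversible adiabat, P₂ = P₁ (V₁/V₂)^γ.
P₂ = 673 × (1/18.3)^(1.31) = 14.93 kPa.

P₂ ≈ 14.9 kPa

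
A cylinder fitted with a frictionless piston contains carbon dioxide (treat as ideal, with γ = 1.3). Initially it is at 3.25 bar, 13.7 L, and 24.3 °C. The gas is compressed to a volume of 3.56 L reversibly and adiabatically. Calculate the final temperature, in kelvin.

T₂ ≈ 446 K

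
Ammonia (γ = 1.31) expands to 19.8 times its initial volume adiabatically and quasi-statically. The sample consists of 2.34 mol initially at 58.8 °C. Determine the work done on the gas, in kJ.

W ≈ -12.6 kJ

For a reversible adiabat TV^(γ−1) is constant, so T₂ = T₁ (V₁/V₂)^(γ−1).
T₁ = 58.8 °C = 331.9 K.
T₂ = 331.9 × (1/19.8)^(0.31) = 131.6 K.
Q = 0, so ΔU = W_on_gas = nCᵥΔT with Cᵥ = R/(γ−1) = 26.82 J/(mol·K).
ΔU = 2.34 × 26.82 × (131.6 − 331.9) = -12580 J.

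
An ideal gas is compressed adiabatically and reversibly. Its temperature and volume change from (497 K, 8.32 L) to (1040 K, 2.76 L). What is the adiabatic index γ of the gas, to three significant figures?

TV^(γ−1) = const ⇒ γ − 1 = ln(T₂/T₁) / ln(V₁/V₂).
γ = 1 + ln(1040/497) / ln(8.32/2.76) = 1.669.

γ ≈ 1.67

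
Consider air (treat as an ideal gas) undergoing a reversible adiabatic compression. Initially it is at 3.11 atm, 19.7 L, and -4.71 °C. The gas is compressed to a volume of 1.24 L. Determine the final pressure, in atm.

P₂ ≈ 149 atm

Since PV^γ is constant along a reversible adiabat, P₂ = P₁ (V₁/V₂)^γ.
γ = 7/5 for a diatomic ideal gas.
P₂ = 3.11 × (19.7/1.24)^(7/5) = 149.4 atm.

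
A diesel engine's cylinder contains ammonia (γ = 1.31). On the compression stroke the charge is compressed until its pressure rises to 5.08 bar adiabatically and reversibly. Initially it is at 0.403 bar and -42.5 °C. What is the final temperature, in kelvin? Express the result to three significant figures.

Adiabatic: T₂/T₁ = (P₂/P₁)^((γ−1)/γ).
T₁ = -42.5 °C = 230.6 K.
T₂ = 230.6 × (5.08/0.403)^(0.237) = 420.1 K.

T₂ ≈ 420 K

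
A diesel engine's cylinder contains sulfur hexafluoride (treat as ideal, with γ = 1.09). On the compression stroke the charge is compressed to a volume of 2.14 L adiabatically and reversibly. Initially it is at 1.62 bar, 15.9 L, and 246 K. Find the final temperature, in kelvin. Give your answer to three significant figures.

Adiabatic: T₁V₁^(γ−1) = T₂V₂^(γ−1) ⇒ T₂ = T₁ (V₁/V₂)^(γ−1).
T₂ = 246 × (15.9/2.14)^(0.09) = 294.7 K.

T₂ ≈ 295 K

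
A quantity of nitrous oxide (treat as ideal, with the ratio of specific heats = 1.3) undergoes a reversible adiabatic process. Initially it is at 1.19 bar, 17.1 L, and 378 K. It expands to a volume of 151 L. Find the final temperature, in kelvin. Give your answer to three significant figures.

T₂ ≈ 197 K

Adiabatic: T₁V₁^(γ−1) = T₂V₂^(γ−1) ⇒ T₂ = T₁ (V₁/V₂)^(γ−1).
T₂ = 378 × (17.1/151)^(0.3) = 196.7 K.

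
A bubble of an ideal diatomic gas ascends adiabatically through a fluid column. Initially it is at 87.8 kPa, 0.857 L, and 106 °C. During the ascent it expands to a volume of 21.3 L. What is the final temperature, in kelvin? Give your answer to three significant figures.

For a reversible adiabat TV^(γ−1) is constant, so T₂ = T₁ (V₁/V₂)^(γ−1).
γ = 7/5 for a diatomic ideal gas.
T₁ = 106 °C = 379.1 K.
T₂ = 379.1 × (0.857/21.3)^(2/5) = 104.9 K.

T₂ ≈ 105 K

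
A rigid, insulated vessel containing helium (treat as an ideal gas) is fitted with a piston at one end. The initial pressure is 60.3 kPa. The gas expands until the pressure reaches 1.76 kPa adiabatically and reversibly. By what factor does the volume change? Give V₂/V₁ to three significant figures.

V₂/V₁ ≈ 8.33

From PV^γ = const, V₂/V₁ = (P₁/P₂)^(1/γ).
For a monatomic ideal gas γ = 5/3.
V₂/V₁ = (60.3/1.76)^(3/5) = 8.335.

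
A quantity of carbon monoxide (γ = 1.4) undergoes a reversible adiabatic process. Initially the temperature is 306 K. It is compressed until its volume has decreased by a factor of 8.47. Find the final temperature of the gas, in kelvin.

T₂ ≈ 719 K

For a reversible adiabat TV^(γ−1) is constant, so T₂ = T₁ (V₁/V₂)^(γ−1).
T₂ = 306 × 8.47^(0.4) = 719.2 K.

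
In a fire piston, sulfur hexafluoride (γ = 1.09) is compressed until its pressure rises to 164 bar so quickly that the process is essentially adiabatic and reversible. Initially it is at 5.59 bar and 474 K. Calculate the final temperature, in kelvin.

T₂ ≈ 627 K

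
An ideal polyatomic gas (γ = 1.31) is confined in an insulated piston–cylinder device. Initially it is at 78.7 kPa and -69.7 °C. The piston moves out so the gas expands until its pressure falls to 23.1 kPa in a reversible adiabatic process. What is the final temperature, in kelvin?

T₂ ≈ 152 K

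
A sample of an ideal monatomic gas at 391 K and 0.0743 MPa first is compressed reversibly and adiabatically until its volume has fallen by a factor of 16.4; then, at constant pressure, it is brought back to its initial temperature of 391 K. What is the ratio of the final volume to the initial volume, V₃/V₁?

V₃/V₁ ≈ 0.00945

For a monatomic ideal gas γ = 5/3.
Adiabatic step: V₂/V₁ = 0.06098; T₂ = T₁·16.4^(2/3) = 2524 K.
Isobaric step: V₃/V₂ = T₃/T₂ = 391/2524.
V₃/V₁ = (V₂/V₁)(V₃/V₂) = 0.06098 × (391/2524) = 0.009446.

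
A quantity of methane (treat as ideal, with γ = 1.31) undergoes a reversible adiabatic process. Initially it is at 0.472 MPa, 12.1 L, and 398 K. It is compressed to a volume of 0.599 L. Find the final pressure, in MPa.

Since PV^γ is constant along a reversible adiabat, P₂ = P₁ (V₁/V₂)^γ.
P₂ = 0.472 × (12.1/0.599)^(1.31) = 24.21 MPa.

P₂ ≈ 24.2 MPa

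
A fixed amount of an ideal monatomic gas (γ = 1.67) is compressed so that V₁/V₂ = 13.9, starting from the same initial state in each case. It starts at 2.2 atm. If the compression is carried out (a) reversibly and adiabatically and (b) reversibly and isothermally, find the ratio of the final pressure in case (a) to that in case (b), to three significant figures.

Isothermal: P_b = P₁(V₁/V₂) = 2.2×13.9.
Adiabatic: P_a = P₁(V₁/V₂)^γ = 2.2×13.9^(1.67).
P_a/P_b = (V₁/V₂)^(γ−1) = 13.9^(0.67) = 5.832.

P_adiabatic / P_isothermal ≈ 5.83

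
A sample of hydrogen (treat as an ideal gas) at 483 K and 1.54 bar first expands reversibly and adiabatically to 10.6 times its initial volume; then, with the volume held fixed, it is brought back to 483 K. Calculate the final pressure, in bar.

P₃ ≈ 0.145 bar

For a diatomic ideal gas γ = 7/5.
Adiabatic step (PV^γ = const): P₂ = 1.54×(1/10.6)^(7/5) = 0.05651 bar; T₂ = 483×(1/10.6)^(2/5) = 187.9 K.
Isochoric: P₃ = P₂(T₃/T₂) = 0.05651 × (483/187.9) = 0.1453 bar.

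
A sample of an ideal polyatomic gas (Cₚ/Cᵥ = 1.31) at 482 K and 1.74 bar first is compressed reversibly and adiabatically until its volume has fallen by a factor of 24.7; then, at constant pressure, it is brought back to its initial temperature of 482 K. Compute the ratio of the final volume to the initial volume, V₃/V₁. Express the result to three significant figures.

Adiabatic step: V₂/V₁ = 0.04049; T₂ = T₁·24.7^(0.31) = 1303 K.
Isobaric step: V₃/V₂ = T₃/T₂ = 482/1303.
V₃/V₁ = (V₂/V₁)(V₃/V₂) = 0.04049 × (482/1303) = 0.01498.

V₃/V₁ ≈ 0.0150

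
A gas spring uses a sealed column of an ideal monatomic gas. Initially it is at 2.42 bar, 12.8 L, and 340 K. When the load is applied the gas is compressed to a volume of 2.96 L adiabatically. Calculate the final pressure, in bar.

Since PV^γ is constant along a reversible adiabat, P₂ = P₁ (V₁/V₂)^γ.
γ = 5/3 for a monatomic ideal gas.
P₂ = 2.42 × (12.8/2.96)^(5/3) = 27.78 bar.

P₂ ≈ 27.8 bar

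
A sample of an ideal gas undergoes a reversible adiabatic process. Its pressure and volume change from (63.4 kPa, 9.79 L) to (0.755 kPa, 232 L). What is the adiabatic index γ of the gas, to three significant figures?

PV^γ = const ⇒ γ = ln(P₂/P₁) / ln(V₁/V₂).
γ = ln(0.755/63.4) / ln(9.79/232) = 1.4.

γ ≈ 1.40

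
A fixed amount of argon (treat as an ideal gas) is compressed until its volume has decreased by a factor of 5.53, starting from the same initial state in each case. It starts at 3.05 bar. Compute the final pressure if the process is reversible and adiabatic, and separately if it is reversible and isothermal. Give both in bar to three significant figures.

For a monatomic ideal gas γ = 5/3.
Isothermal: P₂ = P₁(V₁/V₂) = 3.05×5.53 = 16.87 bar.
Adiabatic: P₂ = P₁(V₁/V₂)^γ = 3.05×5.53^(5/3) = 52.74 bar.

adiabatic: 52.7 bar; isothermal: 16.9 bar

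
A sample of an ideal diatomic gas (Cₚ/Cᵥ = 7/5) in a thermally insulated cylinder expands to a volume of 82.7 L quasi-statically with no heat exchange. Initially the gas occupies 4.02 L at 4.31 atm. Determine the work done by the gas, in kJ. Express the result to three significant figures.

W ≈ 3.08 kJ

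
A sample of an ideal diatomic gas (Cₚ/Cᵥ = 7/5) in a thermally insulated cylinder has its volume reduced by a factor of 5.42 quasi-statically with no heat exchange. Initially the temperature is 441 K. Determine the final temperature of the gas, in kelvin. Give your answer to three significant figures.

Adiabatic: T₁V₁^(γ−1) = T₂V₂^(γ−1) ⇒ T₂ = T₁ (V₁/V₂)^(γ−1).
T₂ = 441 × 5.42^(2/5) = 867 K.

T₂ ≈ 867 K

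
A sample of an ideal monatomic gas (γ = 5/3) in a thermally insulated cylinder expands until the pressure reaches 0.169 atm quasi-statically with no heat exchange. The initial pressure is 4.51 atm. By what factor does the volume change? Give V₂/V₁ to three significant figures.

From PV^γ = const, V₂/V₁ = (P₁/P₂)^(1/γ).
V₂/V₁ = (4.51/0.169)^(3/5) = 7.174.

V₂/V₁ ≈ 7.17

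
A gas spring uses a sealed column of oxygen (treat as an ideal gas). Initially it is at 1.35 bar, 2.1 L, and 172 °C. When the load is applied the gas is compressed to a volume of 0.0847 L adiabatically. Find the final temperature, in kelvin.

T₂ ≈ 1610 K

For a reversible adiabat TV^(γ−1) is constant, so T₂ = T₁ (V₁/V₂)^(γ−1).
γ = 7/5 for a diatomic ideal gas.
T₁ = 172 °C = 445.1 K.
T₂ = 445.1 × (2.1/0.0847)^(2/5) = 1608 K.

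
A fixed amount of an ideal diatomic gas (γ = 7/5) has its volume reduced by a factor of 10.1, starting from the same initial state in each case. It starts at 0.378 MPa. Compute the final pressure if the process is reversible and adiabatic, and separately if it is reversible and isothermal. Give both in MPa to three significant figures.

Isothermal: P₂ = P₁(V₁/V₂) = 0.378×10.1 = 3.818 MPa.
Adiabatic: P₂ = P₁(V₁/V₂)^γ = 0.378×10.1^(7/5) = 9.628 MPa.

adiabatic: 9.63 MPa; isothermal: 3.82 MPa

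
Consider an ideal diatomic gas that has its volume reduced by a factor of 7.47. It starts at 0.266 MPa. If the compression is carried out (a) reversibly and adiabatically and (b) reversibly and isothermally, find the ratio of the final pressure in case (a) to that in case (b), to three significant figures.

For a diatomic ideal gas γ = 7/5.
Isothermal: P_b = P₁(V₁/V₂) = 0.266×7.47.
Adiabatic: P_a = P₁(V₁/V₂)^γ = 0.266×7.47^(7/5).
P_a/P_b = (V₁/V₂)^(γ−1) = 7.47^(2/5) = 2.235.

P_adiabatic / P_isothermal ≈ 2.24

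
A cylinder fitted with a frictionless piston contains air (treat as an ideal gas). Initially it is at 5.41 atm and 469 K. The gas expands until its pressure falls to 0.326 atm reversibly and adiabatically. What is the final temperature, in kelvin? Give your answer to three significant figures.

Adiabatic: T₂/T₁ = (P₂/P₁)^((γ−1)/γ).
For a diatomic ideal gas γ = 7/5, so (γ−1)/γ = 2/7.
T₂ = 469 × (0.326/5.41)^(2/7) = 210.2 K.

T₂ ≈ 210 K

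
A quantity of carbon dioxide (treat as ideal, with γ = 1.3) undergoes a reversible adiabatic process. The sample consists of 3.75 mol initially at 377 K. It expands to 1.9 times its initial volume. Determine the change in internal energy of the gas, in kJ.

ΔU ≈ -6.86 kJ

Adiabatic: T₁V₁^(γ−1) = T₂V₂^(γ−1) ⇒ T₂ = T₁ (V₁/V₂)^(γ−1).
T₂ = 377 × (1/1.9)^(0.3) = 311 K.
Q = 0, so ΔU = W_on_gas = nCᵥΔT with Cᵥ = R/(γ−1) = 27.71 J/(mol·K).
ΔU = 3.75 × 27.71 × (311 − 377) = -6862 J.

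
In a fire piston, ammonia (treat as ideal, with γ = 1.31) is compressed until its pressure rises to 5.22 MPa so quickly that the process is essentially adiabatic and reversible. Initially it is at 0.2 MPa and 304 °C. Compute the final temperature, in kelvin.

T₂ ≈ 1250 K

Adiabatic: T₂/T₁ = (P₂/P₁)^((γ−1)/γ).
T₁ = 304 °C = 577.1 K.
T₂ = 577.1 × (5.22/0.2)^(0.237) = 1249 K.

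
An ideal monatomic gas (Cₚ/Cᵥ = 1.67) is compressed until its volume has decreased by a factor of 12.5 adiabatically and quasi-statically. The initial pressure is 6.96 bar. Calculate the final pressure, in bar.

Since PV^γ is constant along a reversible adiabat, P₂ = P₁ (V₁/V₂)^γ.
P₂ = 6.96 × 12.5^(1.67) = 472.6 bar.

P₂ ≈ 473 bar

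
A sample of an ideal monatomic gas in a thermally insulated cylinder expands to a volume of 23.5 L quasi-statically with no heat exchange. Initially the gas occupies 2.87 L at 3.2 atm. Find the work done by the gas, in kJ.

γ = 5/3 for a monatomic ideal gas.
P₂ = P₁(V₁/V₂)^γ = 3.2×(2.87/23.5)^(5/3) = 0.0962 atm.
For a reversible adiabat, W_by_gas = (P₁V₁ − P₂V₂)/(γ−1).
W_by = (324200×0.00287 − 9747×0.0235) / (2/3) = 1052 J.

W ≈ 1.05 kJ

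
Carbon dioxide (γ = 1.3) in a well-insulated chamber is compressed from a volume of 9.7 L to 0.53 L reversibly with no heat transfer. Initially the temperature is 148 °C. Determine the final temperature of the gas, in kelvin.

Adiabatic: T₁V₁^(γ−1) = T₂V₂^(γ−1) ⇒ T₂ = T₁ (V₁/V₂)^(γ−1).
T₁ = 148 °C = 421.1 K.
T₂ = 421.1 × (9.7/0.53)^(0.3) = 1007 K.

T₂ ≈ 1010 K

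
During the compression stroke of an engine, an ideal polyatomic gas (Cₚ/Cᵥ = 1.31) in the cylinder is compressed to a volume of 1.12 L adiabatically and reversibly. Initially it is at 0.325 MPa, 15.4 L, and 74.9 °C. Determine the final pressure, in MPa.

P₂ ≈ 10.1 MPa

Adiabatic: P₁V₁^γ = P₂V₂^γ ⇒ P₂ = P₁ (V₁/V₂)^γ.
P₂ = 0.325 × (15.4/1.12)^(1.31) = 10.07 MPa.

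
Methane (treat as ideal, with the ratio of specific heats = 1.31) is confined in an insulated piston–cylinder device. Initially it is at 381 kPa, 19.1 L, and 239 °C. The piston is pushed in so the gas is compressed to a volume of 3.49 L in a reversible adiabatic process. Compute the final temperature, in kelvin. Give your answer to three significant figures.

T₂ ≈ 867 K

For a reversible adiabat TV^(γ−1) is constant, so T₂ = T₁ (V₁/V₂)^(γ−1).
T₁ = 239 °C = 512.1 K.
T₂ = 512.1 × (19.1/3.49)^(0.31) = 867.4 K.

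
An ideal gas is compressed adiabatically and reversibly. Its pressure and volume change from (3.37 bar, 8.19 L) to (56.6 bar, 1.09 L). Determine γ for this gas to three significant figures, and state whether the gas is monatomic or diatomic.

PV^γ = const ⇒ γ = ln(P₂/P₁) / ln(V₁/V₂).
γ = ln(56.6/3.37) / ln(8.19/1.09) = 1.399.
γ ≈ 1.40 is close to 7/5, so the gas is diatomic.

γ ≈ 1.40; diatomic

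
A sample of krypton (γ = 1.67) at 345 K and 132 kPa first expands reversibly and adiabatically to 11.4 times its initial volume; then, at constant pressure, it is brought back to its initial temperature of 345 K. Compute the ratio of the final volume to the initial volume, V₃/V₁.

V₃/V₁ ≈ 58.2

Adiabatic step: V₂/V₁ = 11.4; T₂ = T₁·(1/11.4)^(0.67) = 67.56 K.
Isobaric step: V₃/V₂ = T₃/T₂ = 345/67.56.
V₃/V₁ = (V₂/V₁)(V₃/V₂) = 11.4 × (345/67.56) = 58.21.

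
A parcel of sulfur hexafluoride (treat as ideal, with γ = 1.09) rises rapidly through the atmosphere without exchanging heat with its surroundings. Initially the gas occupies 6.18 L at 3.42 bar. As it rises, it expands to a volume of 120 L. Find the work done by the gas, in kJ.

W ≈ 5.50 kJ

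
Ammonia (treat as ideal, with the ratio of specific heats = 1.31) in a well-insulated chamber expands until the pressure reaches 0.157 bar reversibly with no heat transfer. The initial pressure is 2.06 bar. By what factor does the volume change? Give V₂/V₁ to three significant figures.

V₂/V₁ ≈ 7.14

From PV^γ = const, V₂/V₁ = (P₁/P₂)^(1/γ).
V₂/V₁ = (2.06/0.157)^(0.763) = 7.135.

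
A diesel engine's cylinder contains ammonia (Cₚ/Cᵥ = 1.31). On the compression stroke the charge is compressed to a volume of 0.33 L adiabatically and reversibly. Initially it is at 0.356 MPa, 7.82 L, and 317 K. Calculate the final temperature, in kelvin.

Adiabatic: T₁V₁^(γ−1) = T₂V₂^(γ−1) ⇒ T₂ = T₁ (V₁/V₂)^(γ−1).
T₂ = 317 × (7.82/0.33)^(0.31) = 845.7 K.

T₂ ≈ 846 K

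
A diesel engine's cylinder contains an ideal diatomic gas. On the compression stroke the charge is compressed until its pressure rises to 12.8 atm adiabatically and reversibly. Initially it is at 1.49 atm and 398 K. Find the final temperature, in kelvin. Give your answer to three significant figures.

Along an adiabat T P^((1−γ)/γ) is constant, so T₂ = T₁ (P₂/P₁)^((γ−1)/γ).
For a diatomic ideal gas γ = 7/5, so (γ−1)/γ = 2/7.
T₂ = 398 × (12.8/1.49)^(2/7) = 735.8 K.

T₂ ≈ 736 K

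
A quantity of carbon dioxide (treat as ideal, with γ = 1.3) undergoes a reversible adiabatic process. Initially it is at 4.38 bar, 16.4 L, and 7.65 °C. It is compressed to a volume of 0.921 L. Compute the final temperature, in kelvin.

T₂ ≈ 666 K

Adiabatic: T₁V₁^(γ−1) = T₂V₂^(γ−1) ⇒ T₂ = T₁ (V₁/V₂)^(γ−1).
T₁ = 7.65 °C = 280.8 K.
T₂ = 280.8 × (16.4/0.921)^(0.3) = 666.2 K.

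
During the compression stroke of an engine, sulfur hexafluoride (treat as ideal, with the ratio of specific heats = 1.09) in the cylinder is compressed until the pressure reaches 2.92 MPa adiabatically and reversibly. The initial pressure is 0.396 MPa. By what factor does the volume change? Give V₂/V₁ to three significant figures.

V₂/V₁ ≈ 0.160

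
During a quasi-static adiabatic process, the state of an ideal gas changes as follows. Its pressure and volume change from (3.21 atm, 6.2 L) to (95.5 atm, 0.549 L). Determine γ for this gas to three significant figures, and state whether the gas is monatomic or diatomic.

PV^γ = const ⇒ γ = ln(P₂/P₁) / ln(V₁/V₂).
γ = ln(95.5/3.21) / ln(6.2/0.549) = 1.4.
γ ≈ 1.40 is close to 7/5, so the gas is diatomic.

γ ≈ 1.40; diatomic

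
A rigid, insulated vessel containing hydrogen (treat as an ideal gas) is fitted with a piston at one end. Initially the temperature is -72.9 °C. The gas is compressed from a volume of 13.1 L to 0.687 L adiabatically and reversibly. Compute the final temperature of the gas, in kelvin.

For a reversible adiabat TV^(γ−1) is constant, so T₂ = T₁ (V₁/V₂)^(γ−1).
For a diatomic ideal gas γ = 7/5, so γ−1 = 2/5.
T₁ = -72.9 °C = 200.2 K.
T₂ = 200.2 × (13.1/0.687)^(2/5) = 651.2 K.

T₂ ≈ 651 K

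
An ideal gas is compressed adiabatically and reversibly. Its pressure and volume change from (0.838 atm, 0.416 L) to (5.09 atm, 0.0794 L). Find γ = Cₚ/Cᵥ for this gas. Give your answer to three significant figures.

γ ≈ 1.09

PV^γ = const ⇒ γ = ln(P₂/P₁) / ln(V₁/V₂).
γ = ln(5.09/0.838) / ln(0.416/0.0794) = 1.089.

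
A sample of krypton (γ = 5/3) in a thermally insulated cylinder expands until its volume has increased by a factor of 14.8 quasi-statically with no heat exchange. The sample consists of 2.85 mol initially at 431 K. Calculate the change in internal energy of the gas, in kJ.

ΔU ≈ -12.8 kJ

For a reversible adiabat TV^(γ−1) is constant, so T₂ = T₁ (V₁/V₂)^(γ−1).
T₂ = 431 × (1/14.8)^(2/3) = 71.5 K.
Q = 0, so ΔU = W_on_gas = nCᵥΔT with Cᵥ = R/(γ−1) = 12.47 J/(mol·K).
ΔU = 2.85 × 12.47 × (71.5 − 431) = -12780 J.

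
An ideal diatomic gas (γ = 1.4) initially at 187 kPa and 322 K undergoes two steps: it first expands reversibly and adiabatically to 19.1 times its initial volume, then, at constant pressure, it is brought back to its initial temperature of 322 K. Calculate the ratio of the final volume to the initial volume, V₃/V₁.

V₃/V₁ ≈ 62.2

Adiabatic step: V₂/V₁ = 19.1; T₂ = T₁·(1/19.1)^(0.4) = 98.96 K.
Isobaric step: V₃/V₂ = T₃/T₂ = 322/98.96.
V₃/V₁ = (V₂/V₁)(V₃/V₂) = 19.1 × (322/98.96) = 62.15.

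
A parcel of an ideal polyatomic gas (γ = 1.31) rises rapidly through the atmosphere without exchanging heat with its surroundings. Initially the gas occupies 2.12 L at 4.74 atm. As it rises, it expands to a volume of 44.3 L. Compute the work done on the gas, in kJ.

P₂ = P₁(V₁/V₂)^γ = 4.74×(2.12/44.3)^(1.31) = 0.08841 atm.
For a reversible adiabat, W_by_gas = (P₁V₁ − P₂V₂)/(γ−1).
W_by = (480300×0.00212 − 8958×0.0443) / (0.31) = 2004 J.
W_on_gas = −W_by = -2004 J.

W ≈ -2.00 kJ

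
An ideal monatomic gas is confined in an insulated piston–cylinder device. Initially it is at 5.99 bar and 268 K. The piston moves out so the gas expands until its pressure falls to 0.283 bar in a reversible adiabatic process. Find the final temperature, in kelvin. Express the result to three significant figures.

T₂ ≈ 79.0 K

Adiabatic: T₂/T₁ = (P₂/P₁)^((γ−1)/γ).
For a monatomic ideal gas γ = 5/3, so (γ−1)/γ = 2/5.
T₂ = 268 × (0.283/5.99)^(2/5) = 79.05 K.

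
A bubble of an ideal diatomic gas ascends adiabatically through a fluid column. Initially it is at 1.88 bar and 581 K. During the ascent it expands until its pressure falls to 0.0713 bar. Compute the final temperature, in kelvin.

Along an adiabat T P^((1−γ)/γ) is constant, so T₂ = T₁ (P₂/P₁)^((γ−1)/γ).
For a diatomic ideal gas γ = 7/5, so (γ−1)/γ = 2/7.
T₂ = 581 × (0.0713/1.88)^(2/7) = 228.1 K.

T₂ ≈ 228 K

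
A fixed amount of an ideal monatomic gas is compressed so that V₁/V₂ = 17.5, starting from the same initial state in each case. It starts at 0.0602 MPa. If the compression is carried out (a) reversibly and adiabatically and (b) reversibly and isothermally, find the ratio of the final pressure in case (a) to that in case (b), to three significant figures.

P_adiabatic / P_isothermal ≈ 6.74

For a monatomic ideal gas γ = 5/3.
Isothermal: P_b = P₁(V₁/V₂) = 0.0602×17.5.
Adiabatic: P_a = P₁(V₁/V₂)^γ = 0.0602×17.5^(5/3).
P_a/P_b = (V₁/V₂)^(γ−1) = 17.5^(2/3) = 6.74.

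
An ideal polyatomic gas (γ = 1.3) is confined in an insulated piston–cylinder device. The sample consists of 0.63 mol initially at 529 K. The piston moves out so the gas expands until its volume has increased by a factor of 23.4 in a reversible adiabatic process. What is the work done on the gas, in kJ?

W ≈ -5.65 kJ

Adiabatic: T₁V₁^(γ−1) = T₂V₂^(γ−1) ⇒ T₂ = T₁ (V₁/V₂)^(γ−1).
T₂ = 529 × (1/23.4)^(0.3) = 205.4 K.
Q = 0, so ΔU = W_on_gas = nCᵥΔT with Cᵥ = R/(γ−1) = 27.71 J/(mol·K).
ΔU = 0.63 × 27.71 × (205.4 − 529) = -5649 J.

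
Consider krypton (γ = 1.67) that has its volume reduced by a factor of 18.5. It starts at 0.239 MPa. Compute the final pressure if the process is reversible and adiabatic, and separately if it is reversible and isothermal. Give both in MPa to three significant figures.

Isothermal: P₂ = P₁(V₁/V₂) = 0.239×18.5 = 4.421 MPa.
Adiabatic: P₂ = P₁(V₁/V₂)^γ = 0.239×18.5^(1.67) = 31.23 MPa.

adiabatic: 31.2 MPa; isothermal: 4.42 MPa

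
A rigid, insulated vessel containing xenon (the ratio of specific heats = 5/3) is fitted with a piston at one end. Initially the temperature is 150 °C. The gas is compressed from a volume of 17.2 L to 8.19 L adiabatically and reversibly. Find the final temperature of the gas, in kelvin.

Adiabatic: T₁V₁^(γ−1) = T₂V₂^(γ−1) ⇒ T₂ = T₁ (V₁/V₂)^(γ−1).
T₁ = 150 °C = 423.1 K.
T₂ = 423.1 × (17.2/8.19)^(2/3) = 693.9 K.

T₂ ≈ 694 K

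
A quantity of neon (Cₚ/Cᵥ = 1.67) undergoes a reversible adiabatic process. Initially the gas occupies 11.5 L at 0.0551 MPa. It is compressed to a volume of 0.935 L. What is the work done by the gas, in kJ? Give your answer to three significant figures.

W ≈ -4.14 kJ

P₂ = P₁(V₁/V₂)^γ = 0.0551×(11.5/0.935)^(1.67) = 3.641 MPa.
For a reversible adiabat, W_by_gas = (P₁V₁ − P₂V₂)/(γ−1).
W_by = (55100×0.0115 − 3.641×10^6×0.000935) / (0.67) = -4136 J.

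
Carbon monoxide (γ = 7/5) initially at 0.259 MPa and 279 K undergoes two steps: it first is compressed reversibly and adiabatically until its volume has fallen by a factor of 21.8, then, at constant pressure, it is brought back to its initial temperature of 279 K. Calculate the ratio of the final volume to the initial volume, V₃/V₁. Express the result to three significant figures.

V₃/V₁ ≈ 0.0134

Adiabatic step: V₂/V₁ = 0.04587; T₂ = T₁·21.8^(2/5) = 957.2 K.
Isobaric step: V₃/V₂ = T₃/T₂ = 279/957.2.
V₃/V₁ = (V₂/V₁)(V₃/V₂) = 0.04587 × (279/957.2) = 0.01337.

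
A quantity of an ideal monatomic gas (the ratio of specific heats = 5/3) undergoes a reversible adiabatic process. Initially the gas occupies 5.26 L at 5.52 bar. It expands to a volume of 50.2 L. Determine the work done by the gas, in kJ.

P₂ = P₁(V₁/V₂)^γ = 5.52×(5.26/50.2)^(5/3) = 0.1286 bar.
For a reversible adiabat, W_by_gas = (P₁V₁ − P₂V₂)/(γ−1).
W_by = (552000×0.00526 − 12860×0.0502) / (2/3) = 3387 J.

W ≈ 3.39 kJ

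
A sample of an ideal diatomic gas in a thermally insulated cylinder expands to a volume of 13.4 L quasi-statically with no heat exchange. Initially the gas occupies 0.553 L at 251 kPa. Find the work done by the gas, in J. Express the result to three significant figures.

W ≈ 250 J

γ = 7/5 for a diatomic ideal gas.
P₂ = P₁(V₁/V₂)^γ = 251×(0.553/13.4)^(7/5) = 2.894 kPa.
For a reversible adiabat, W_by_gas = (P₁V₁ − P₂V₂)/(γ−1).
W_by = (251000×0.000553 − 2894×0.0134) / (2/5) = 250 J.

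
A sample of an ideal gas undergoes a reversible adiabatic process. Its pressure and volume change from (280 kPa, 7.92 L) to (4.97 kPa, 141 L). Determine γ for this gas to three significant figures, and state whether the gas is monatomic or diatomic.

γ ≈ 1.40; diatomic

PV^γ = const ⇒ γ = ln(P₂/P₁) / ln(V₁/V₂).
γ = ln(4.97/280) / ln(7.92/141) = 1.4.
γ ≈ 1.40 is close to 7/5, so the gas is diatomic.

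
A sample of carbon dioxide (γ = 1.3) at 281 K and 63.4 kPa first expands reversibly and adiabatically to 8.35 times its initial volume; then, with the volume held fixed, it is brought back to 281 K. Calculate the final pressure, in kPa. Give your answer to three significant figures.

P₃ ≈ 7.59 kPa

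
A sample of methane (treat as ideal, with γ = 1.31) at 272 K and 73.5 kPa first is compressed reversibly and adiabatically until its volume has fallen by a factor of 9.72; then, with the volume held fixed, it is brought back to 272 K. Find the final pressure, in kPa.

Adiabatic step (PV^γ = const): P₂ = 73.5×9.72^(1.31) = 1446 kPa; T₂ = 272×9.72^(0.31) = 550.5 K.
Isochoric: P₃ = P₂(T₃/T₂) = 1446 × (272/550.5) = 714.4 kPa.

P₃ ≈ 714 kPa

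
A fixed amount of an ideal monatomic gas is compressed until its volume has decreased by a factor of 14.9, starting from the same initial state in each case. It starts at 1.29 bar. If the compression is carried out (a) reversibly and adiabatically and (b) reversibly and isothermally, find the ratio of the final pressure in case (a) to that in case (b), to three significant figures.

P_adiabatic / P_isothermal ≈ 6.06

For a monatomic ideal gas γ = 5/3.
Isothermal: P_b = P₁(V₁/V₂) = 1.29×14.9.
Adiabatic: P_a = P₁(V₁/V₂)^γ = 1.29×14.9^(5/3).
P_a/P_b = (V₁/V₂)^(γ−1) = 14.9^(2/3) = 6.055.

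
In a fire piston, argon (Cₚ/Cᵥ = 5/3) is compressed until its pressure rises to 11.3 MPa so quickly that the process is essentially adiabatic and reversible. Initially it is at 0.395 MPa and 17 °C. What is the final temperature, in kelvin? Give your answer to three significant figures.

Along an adiabat T P^((1−γ)/γ) is constant, so T₂ = T₁ (P₂/P₁)^((γ−1)/γ).
T₁ = 17 °C = 290.1 K.
T₂ = 290.1 × (11.3/0.395)^(2/5) = 1110 K.

T₂ ≈ 1110 K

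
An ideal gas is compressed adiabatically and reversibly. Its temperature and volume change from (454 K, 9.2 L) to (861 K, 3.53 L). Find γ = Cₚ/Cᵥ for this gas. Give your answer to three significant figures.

TV^(γ−1) = const ⇒ γ − 1 = ln(T₂/T₁) / ln(V₁/V₂).
γ = 1 + ln(861/454) / ln(9.2/3.53) = 1.668.

γ ≈ 1.67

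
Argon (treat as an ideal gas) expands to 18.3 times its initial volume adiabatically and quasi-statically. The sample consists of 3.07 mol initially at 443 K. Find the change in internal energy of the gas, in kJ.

ΔU ≈ -14.5 kJ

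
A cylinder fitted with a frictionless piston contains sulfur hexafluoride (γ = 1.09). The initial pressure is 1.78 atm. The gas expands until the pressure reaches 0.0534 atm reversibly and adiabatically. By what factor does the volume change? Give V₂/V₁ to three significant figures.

V₂/V₁ ≈ 25.0

From PV^γ = const, V₂/V₁ = (P₁/P₂)^(1/γ).
V₂/V₁ = (1.78/0.0534)^(0.917) = 24.95.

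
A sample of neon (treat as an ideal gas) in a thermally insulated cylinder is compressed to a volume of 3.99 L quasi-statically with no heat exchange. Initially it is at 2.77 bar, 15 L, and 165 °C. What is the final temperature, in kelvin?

T₂ ≈ 1060 K

For a reversible adiabat TV^(γ−1) is constant, so T₂ = T₁ (V₁/V₂)^(γ−1).
γ = 5/3 for a monatomic ideal gas.
T₁ = 165 °C = 438.1 K.
T₂ = 438.1 × (15/3.99)^(2/3) = 1059 K.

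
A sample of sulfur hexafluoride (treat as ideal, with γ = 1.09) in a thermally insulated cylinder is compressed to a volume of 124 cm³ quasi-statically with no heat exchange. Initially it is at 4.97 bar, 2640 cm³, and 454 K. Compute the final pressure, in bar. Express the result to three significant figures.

P₂ ≈ 139 bar

Adiabatic: P₁V₁^γ = P₂V₂^γ ⇒ P₂ = P₁ (V₁/V₂)^γ.
P₂ = 4.97 × (2640/124)^(1.09) = 139.3 bar.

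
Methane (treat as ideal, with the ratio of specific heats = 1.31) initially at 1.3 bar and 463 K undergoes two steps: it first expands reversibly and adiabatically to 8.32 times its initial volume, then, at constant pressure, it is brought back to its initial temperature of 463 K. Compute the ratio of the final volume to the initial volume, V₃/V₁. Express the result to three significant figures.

V₃/V₁ ≈ 16.0

Adiabatic step: V₂/V₁ = 8.32; T₂ = T₁·(1/8.32)^(0.31) = 240.1 K.
Isobaric step: V₃/V₂ = T₃/T₂ = 463/240.1.
V₃/V₁ = (V₂/V₁)(V₃/V₂) = 8.32 × (463/240.1) = 16.05.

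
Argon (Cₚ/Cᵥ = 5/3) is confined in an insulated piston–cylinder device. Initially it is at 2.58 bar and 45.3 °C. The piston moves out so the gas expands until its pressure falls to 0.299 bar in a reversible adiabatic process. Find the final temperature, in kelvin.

T₂ ≈ 134 K

Along an adiabat T P^((1−γ)/γ) is constant, so T₂ = T₁ (P₂/P₁)^((γ−1)/γ).
T₁ = 45.3 °C = 318.4 K.
T₂ = 318.4 × (0.299/2.58)^(2/5) = 134.5 K.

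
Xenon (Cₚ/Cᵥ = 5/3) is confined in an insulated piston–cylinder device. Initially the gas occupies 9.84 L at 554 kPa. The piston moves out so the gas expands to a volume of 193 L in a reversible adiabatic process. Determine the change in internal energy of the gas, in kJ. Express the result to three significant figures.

ΔU ≈ -7.05 kJ

P₂ = P₁(V₁/V₂)^γ = 554×(9.84/193)^(5/3) = 3.884 kPa.
For a reversible adiabat, W_by_gas = (P₁V₁ − P₂V₂)/(γ−1).
W_by = (554000×0.00984 − 3884×0.193) / (2/3) = 7053 J.
Q = 0 ⇒ ΔU = −W_by = -7053 J.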